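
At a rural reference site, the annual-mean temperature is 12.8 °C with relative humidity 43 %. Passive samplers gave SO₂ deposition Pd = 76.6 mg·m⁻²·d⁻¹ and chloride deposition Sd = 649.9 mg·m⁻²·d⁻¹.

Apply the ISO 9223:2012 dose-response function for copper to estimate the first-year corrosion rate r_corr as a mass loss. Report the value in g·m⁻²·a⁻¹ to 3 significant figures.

r_corr = 6.13 g·m⁻²·a⁻¹

copper: temperature factor f = -0.080·(2.8) = -0.2240
  SO₂ term: 0.0053·76.6^0.26·exp(0.059·43-0.2240) = 0.1655
  Sd branch = 0.01025·Sd^0.27·e^(0.036·RH+0.049·T) = 0.5186 μm/a
  sum: 0.1655 + 0.5186 → r_corr = 0.6841 μm/a
Convert to mass loss: 0.6841 μm/a × 8.96 g/cm³ = 6.13 g·m⁻²·a⁻¹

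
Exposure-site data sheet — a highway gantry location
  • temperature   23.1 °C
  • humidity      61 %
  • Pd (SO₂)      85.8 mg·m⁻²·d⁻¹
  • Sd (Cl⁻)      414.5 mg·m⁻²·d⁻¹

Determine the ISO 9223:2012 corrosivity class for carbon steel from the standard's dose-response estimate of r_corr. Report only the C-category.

C5

carbon steel: temperature factor f = -0.054·(13.1) = -0.7074
  SO₂ term: 1.77·85.8^0.52·exp(0.02·61-0.7074) = 29.92
  Cl⁻ term: 0.102·414.5^0.62·exp(0.033·61+0.04·23.1) = 80.72
  sum: 29.92 + 80.72 → r_corr = 110.6 μm/a
ISO 9223 Table 2 (carbon steel): 80 < 111 ≤ 200 μm/a ⇒ C5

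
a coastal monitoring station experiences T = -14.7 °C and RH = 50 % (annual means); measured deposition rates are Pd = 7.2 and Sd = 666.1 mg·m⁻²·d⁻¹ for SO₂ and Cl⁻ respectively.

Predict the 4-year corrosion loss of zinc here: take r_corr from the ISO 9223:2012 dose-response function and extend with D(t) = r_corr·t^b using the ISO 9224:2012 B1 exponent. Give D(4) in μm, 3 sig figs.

D(4) = 1.31 μm

zinc: temperature factor f = +0.038·(-24.7) = -0.9386
  sulphur-dioxide contribution → 0.12 μm/a
  chloride contribution → 0.3045 μm/a
  ⇒ r_corr(zinc) = 0.4244 μm/a
ISO 9224: D(t) = r_corr · t^b with b = 0.813 (zinc, B1)
  D(4) = 0.4244 × 4^0.813 = 0.4244 × 3.087 = 1.31 μm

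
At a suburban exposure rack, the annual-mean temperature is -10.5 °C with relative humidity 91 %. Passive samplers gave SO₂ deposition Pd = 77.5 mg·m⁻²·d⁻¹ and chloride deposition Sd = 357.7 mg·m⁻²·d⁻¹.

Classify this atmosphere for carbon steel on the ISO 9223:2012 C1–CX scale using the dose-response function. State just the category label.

C4

carbon steel: T≤10 °C ⇒ hinge +0.150·(-10.5−10) = -3.0750
  Pd branch = 1.77·Pd^0.52·e^(0.02·RH+f) = 4.846 μm/a
  Sd branch = 0.102·Sd^0.62·e^(0.033·RH+0.04·T) = 51.71 μm/a
  r_corr = 4.846 + 51.71 = 56.55 μm/a
Category bounds: 50…80 μm/a bracket r_corr ⇒ C4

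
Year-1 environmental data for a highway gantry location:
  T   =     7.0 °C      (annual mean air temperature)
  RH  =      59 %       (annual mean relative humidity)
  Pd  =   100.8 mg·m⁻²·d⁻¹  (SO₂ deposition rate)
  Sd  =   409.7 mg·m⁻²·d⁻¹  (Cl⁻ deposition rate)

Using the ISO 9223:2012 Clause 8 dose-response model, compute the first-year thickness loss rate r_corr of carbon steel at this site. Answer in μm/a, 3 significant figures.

r_corr = 79.8 μm/a

carbon steel: T≤10 °C ⇒ hinge +0.150·(7.0−10) = -0.4500
  Pd branch = 1.77·Pd^0.52·e^(0.02·RH+f) = 40.44 μm/a
  Sd branch = 0.102·Sd^0.62·e^(0.033·RH+0.04·T) = 39.4 μm/a
  r_corr = 40.44 + 39.4 = 79.84 μm/a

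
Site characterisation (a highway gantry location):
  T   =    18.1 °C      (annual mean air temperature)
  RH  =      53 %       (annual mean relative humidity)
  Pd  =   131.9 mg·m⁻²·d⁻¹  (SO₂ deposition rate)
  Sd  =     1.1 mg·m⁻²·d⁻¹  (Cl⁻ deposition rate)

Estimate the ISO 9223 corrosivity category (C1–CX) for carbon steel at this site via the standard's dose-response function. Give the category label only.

C3

carbon steel: f(T) = -0.054·(T−10) [T>10 °C] = -0.4374
  sulphur-dioxide contribution → 41.77 μm/a
  chloride contribution → 1.283 μm/a
  ⇒ r_corr(carbon steel) = 43.06 μm/a
43.1 μm/a falls in (25, 50] for carbon steel → category C3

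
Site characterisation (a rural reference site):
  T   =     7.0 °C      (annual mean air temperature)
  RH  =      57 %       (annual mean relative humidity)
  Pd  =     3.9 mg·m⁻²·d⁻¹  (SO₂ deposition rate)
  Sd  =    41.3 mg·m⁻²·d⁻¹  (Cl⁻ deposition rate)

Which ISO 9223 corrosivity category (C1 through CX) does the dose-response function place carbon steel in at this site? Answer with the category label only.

C2

carbon steel: f(T) = +0.150·(T−10) [T≤10 °C] = -0.4500
  sulphur-dioxide contribution → 7.161 μm/a
  chloride contribution → 8.892 μm/a
  ⇒ r_corr(carbon steel) = 16.05 μm/a
Category bounds: 1.3…25 μm/a bracket r_corr ⇒ C2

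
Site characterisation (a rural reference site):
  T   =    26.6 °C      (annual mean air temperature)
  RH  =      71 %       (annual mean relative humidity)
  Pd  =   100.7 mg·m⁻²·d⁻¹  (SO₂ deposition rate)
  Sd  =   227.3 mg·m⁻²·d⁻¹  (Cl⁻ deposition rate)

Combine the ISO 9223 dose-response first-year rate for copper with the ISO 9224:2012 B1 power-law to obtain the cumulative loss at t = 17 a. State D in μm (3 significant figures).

D(17) = 16.0 μm

copper: f(T) = -0.080·(T−10) [T>10 °C] = -1.3280
  SO₂ term: 0.0053·100.7^0.26·exp(0.059·71-1.3280) = 0.3073
  Cl⁻ term: 0.01025·227.3^0.27·exp(0.036·71+0.049·26.6) = 2.104
  sum: 0.3073 + 2.104 → r_corr = 2.412 μm/a
Long-term exponent b (ISO 9224 Table 2, B1) = 0.667
  D(17) = 2.412 × 17^0.667 = 2.412 × 6.618 = 15.96 μm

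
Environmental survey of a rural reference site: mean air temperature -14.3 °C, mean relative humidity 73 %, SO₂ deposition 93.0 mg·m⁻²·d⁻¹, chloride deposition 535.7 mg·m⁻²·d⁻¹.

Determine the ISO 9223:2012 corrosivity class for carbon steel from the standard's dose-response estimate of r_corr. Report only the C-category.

carbon steel: temperature factor f = +0.150·(-24.3) = -3.6450
  sulphur-dioxide contribution → 2.102 μm/a
  chloride contribution → 31.5 μm/a
  total first-year rate 33.6 μm/a
33.6 μm/a falls in (25, 50] for carbon steel → category C3

C3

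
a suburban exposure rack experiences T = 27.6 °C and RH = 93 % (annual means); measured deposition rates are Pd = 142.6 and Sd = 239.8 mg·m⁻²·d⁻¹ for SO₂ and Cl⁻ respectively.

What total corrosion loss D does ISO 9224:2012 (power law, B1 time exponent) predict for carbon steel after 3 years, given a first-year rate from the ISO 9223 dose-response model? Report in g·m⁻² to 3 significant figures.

D(3) = 3.57e+03 g·m⁻²

carbon steel: temperature factor f = -0.054·(17.6) = -0.9504
  SO₂ term: 1.77·142.6^0.52·exp(0.02·93-0.9504) = 57.96
  Sd branch = 0.102·Sd^0.62·e^(0.033·RH+0.04·T) = 197.9 μm/a
  sum: 57.96 + 197.9 → r_corr = 255.8 μm/a
ISO 9224: D(t) = r_corr · t^b with b = 0.523 (carbon steel, B1)
  D(3) = 255.8 × 3^0.523 = 255.8 × 1.776 = 454.5 μm
  Mass loss = 454.5 μm × 7.85 g/cm³ = 3568 g·m⁻²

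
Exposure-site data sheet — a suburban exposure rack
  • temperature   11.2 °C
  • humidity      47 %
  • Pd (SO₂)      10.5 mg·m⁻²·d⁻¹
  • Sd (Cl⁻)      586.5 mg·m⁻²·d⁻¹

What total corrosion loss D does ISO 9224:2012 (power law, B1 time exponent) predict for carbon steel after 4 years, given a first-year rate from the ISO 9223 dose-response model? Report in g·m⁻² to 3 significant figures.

D(4) = 869 g·m⁻²

carbon steel: f(T) = -0.054·(T−10) [T>10 °C] = -0.0648
  sulphur-dioxide contribution → 14.42 μm/a
  chloride contribution → 39.18 μm/a
  total first-year rate 53.61 μm/a
ISO 9224: D(t) = r_corr · t^b with b = 0.523 (carbon steel, B1)
  D(4) = 53.61 × 4^0.523 = 53.61 × 2.065 = 110.7 μm
  Mass loss = 110.7 μm × 7.85 g/cm³ = 868.9 g·m⁻²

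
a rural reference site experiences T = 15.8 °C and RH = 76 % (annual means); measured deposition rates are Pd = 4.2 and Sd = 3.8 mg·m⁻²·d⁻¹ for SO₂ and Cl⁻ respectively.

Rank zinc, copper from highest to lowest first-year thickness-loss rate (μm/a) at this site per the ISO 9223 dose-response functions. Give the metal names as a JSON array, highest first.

["copper", "zinc"]

zinc: T>10 °C ⇒ hinge -0.071·(15.8−10) = -0.4118
  SO₂ term: 0.0129·4.2^0.44·exp(0.046·76-0.4118) = 0.53
  Sd branch = 0.0175·Sd^0.57·e^(0.008·RH+0.085·T) = 0.2635 μm/a
  r_corr = 0.53 + 0.2635 = 0.7935 μm/a
copper: temperature factor f = -0.080·(5.8) = -0.4640
  Pd branch = 0.0053·Pd^0.26·e^(0.059·RH+f) = 0.4287 μm/a
  Cl⁻ term: 0.01025·3.8^0.27·exp(0.036·76+0.049·15.8) = 0.4917
  sum: 0.4287 + 0.4917 → r_corr = 0.9205 μm/a
Ordering by μm/a: copper (0.92) > zinc (0.794)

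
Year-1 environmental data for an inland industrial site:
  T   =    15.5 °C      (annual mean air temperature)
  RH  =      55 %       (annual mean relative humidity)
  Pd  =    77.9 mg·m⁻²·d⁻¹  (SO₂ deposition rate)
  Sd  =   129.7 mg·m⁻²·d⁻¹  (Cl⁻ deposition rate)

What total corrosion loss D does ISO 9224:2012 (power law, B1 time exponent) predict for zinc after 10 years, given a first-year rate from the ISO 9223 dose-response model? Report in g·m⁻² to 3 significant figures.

zinc: T>10 °C ⇒ hinge -0.071·(15.5−10) = -0.3905
  SO₂ term: 0.0129·77.9^0.44·exp(0.046·55-0.3905) = 0.7448
  Sd branch = 0.0175·Sd^0.57·e^(0.008·RH+0.085·T) = 1.624 μm/a
  sum: 0.7448 + 1.624 → r_corr = 2.369 μm/a
Long-term exponent b (ISO 9224 Table 2, B1) = 0.813
  D(10) = 2.369 × 10^0.813 = 2.369 × 6.501 = 15.4 μm
  Mass loss = 15.4 μm × 7.14 g/cm³ = 110 g·m⁻²

D(10) = 110 g·m⁻²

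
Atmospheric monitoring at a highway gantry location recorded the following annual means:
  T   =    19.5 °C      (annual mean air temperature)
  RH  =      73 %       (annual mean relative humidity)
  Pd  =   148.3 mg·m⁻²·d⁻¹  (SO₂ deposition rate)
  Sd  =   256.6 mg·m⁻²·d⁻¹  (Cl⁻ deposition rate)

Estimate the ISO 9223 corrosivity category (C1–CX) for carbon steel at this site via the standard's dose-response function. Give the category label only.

C5

carbon steel: f(T) = -0.054·(T−10) [T>10 °C] = -0.5130
  SO₂ term: 1.77·148.3^0.52·exp(0.02·73-0.5130) = 61.41
  Sd branch = 0.102·Sd^0.62·e^(0.033·RH+0.04·T) = 77.14 μm/a
  r_corr = 61.41 + 77.14 = 138.6 μm/a
Category bounds: 80…200 μm/a bracket r_corr ⇒ C5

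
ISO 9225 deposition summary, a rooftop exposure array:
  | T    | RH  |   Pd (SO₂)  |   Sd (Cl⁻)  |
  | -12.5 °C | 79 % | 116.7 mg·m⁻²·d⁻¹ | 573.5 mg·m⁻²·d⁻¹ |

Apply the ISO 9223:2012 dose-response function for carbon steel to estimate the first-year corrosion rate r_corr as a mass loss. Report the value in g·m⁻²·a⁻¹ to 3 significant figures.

carbon steel: T≤10 °C ⇒ hinge +0.150·(-12.5−10) = -3.3750
  Pd branch = 1.77·Pd^0.52·e^(0.02·RH+f) = 3.494 μm/a
  Sd branch = 0.102·Sd^0.62·e^(0.033·RH+0.04·T) = 43.05 μm/a
  r_corr = 3.494 + 43.05 = 46.54 μm/a
Convert to mass loss: 46.54 μm/a × 7.85 g/cm³ = 365.3 g·m⁻²·a⁻¹

r_corr = 365 g·m⁻²·a⁻¹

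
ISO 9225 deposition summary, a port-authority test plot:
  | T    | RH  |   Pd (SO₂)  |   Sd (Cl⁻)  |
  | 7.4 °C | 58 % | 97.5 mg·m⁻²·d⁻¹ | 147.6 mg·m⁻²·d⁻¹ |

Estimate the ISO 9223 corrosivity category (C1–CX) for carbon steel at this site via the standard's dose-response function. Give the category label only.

C4

carbon steel: temperature factor f = +0.150·(-2.6) = -0.3900
  SO₂ term: 1.77·97.5^0.52·exp(0.02·58-0.3900) = 41.37
  Sd branch = 0.102·Sd^0.62·e^(0.033·RH+0.04·T) = 20.57 μm/a
  sum: 41.37 + 20.57 → r_corr = 61.94 μm/a
61.9 μm/a falls in (50, 80] for carbon steel → category C4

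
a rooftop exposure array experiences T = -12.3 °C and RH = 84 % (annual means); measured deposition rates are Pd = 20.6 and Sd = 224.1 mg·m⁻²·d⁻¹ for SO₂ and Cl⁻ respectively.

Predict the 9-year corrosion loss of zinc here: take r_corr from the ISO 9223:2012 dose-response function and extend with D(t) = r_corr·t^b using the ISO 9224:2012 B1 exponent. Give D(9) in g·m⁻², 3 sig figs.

zinc: f(T) = +0.038·(T−10) [T≤10 °C] = -0.8474
  SO₂ term: 0.0129·20.6^0.44·exp(0.046·84-0.8474) = 0.9972
  Cl⁻ term: 0.0175·224.1^0.57·exp(0.008·84+0.085·-12.3) = 0.2634
  r_corr = 0.9972 + 0.2634 = 1.261 μm/a
Long-term exponent b (ISO 9224 Table 2, B1) = 0.813
  D(9) = 1.261 × 9^0.813 = 1.261 × 5.968 = 7.523 μm
  Mass loss = 7.523 μm × 7.14 g/cm³ = 53.71 g·m⁻²

D(9) = 53.7 g·m⁻²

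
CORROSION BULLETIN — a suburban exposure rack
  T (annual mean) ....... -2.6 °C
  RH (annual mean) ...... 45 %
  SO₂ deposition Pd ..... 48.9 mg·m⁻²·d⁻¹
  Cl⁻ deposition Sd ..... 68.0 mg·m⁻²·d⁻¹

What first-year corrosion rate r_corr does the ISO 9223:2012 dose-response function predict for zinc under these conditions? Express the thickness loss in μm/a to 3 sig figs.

r_corr = 0.574 μm/a

zinc: f(T) = +0.038·(T−10) [T≤10 °C] = -0.4788
  SO₂ term: 0.0129·48.9^0.44·exp(0.046·45-0.4788) = 0.3507
  Sd branch = 0.0175·Sd^0.57·e^(0.008·RH+0.085·T) = 0.2228 μm/a
  r_corr = 0.3507 + 0.2228 = 0.5735 μm/a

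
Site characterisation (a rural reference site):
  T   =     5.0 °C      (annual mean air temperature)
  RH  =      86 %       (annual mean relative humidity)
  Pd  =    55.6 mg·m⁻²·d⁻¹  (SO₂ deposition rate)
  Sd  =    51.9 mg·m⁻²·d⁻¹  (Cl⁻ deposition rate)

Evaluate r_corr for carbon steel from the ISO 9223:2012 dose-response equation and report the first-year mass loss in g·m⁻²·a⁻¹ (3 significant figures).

carbon steel: T≤10 °C ⇒ hinge +0.150·(5.0−10) = -0.7500
  sulphur-dioxide contribution → 37.73 μm/a
  chloride contribution → 24.63 μm/a
  ⇒ r_corr(carbon steel) = 62.36 μm/a
Convert to mass loss: 62.36 μm/a × 7.85 g/cm³ = 489.5 g·m⁻²·a⁻¹

r_corr = 489 g·m⁻²·a⁻¹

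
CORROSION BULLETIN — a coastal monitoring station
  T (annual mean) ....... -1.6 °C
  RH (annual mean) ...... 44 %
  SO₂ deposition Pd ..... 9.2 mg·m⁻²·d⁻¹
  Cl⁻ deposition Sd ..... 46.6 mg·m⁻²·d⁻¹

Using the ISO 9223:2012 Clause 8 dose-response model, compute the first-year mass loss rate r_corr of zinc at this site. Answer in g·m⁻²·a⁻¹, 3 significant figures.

r_corr = 2.58 g·m⁻²·a⁻¹

zinc: f(T) = +0.038·(T−10) [T≤10 °C] = -0.4408
  Pd branch = 0.0129·Pd^0.44·e^(0.046·RH+f) = 0.1668 μm/a
  Sd branch = 0.0175·Sd^0.57·e^(0.008·RH+0.085·T) = 0.194 μm/a
  r_corr = 0.1668 + 0.194 = 0.3608 μm/a
Convert to mass loss: 0.3608 μm/a × 7.14 g/cm³ = 2.576 g·m⁻²·a⁻¹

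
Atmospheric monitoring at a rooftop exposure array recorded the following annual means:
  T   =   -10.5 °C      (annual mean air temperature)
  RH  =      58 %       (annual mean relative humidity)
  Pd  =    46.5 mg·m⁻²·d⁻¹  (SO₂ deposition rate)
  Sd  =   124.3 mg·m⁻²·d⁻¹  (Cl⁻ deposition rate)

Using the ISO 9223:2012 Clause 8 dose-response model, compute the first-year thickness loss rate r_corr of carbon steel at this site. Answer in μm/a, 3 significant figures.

carbon steel: temperature factor f = +0.150·(-20.5) = -3.0750
  sulphur-dioxide contribution → 1.92 μm/a
  chloride contribution → 9.037 μm/a
  total first-year rate 10.96 μm/a

r_corr = 11.0 μm/a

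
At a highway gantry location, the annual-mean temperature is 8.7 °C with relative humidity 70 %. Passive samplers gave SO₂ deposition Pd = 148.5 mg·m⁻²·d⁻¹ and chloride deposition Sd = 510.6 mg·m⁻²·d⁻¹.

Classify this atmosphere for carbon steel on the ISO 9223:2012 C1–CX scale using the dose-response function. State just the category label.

carbon steel: f(T) = +0.150·(T−10) [T≤10 °C] = -0.1950
  sulphur-dioxide contribution → 79.54 μm/a
  chloride contribution → 69.5 μm/a
  ⇒ r_corr(carbon steel) = 149 μm/a
Category bounds: 80…200 μm/a bracket r_corr ⇒ C5

C5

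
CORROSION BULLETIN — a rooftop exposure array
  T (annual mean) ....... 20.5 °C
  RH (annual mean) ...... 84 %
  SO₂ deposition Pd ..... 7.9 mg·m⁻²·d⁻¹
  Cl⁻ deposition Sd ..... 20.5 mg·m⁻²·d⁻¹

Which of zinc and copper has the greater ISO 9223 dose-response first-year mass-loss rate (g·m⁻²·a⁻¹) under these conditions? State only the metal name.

copper

zinc: temperature factor f = -0.071·(10.5) = -0.7455
  SO₂ term: 0.0129·7.9^0.44·exp(0.046·84-0.7455) = 0.7243
  Cl⁻ term: 0.0175·20.5^0.57·exp(0.008·84+0.085·20.5) = 1.095
  r_corr = 0.7243 + 1.095 = 1.819 μm/a
  mass loss = 1.819 μm/a × 7.14 g/cm³ = 12.99 g·m⁻²·a⁻¹
copper: f(T) = -0.080·(T−10) [T>10 °C] = -0.8400
  SO₂ term: 0.0053·7.9^0.26·exp(0.059·84-0.8400) = 0.5562
  Sd branch = 0.01025·Sd^0.27·e^(0.036·RH+0.049·T) = 1.302 μm/a
  r_corr = 0.5562 + 1.302 = 1.858 μm/a
  mass loss = 1.858 μm/a × 8.96 g/cm³ = 16.65 g·m⁻²·a⁻¹
Ordering by g·m⁻²·a⁻¹: copper (16.6) > zinc (13)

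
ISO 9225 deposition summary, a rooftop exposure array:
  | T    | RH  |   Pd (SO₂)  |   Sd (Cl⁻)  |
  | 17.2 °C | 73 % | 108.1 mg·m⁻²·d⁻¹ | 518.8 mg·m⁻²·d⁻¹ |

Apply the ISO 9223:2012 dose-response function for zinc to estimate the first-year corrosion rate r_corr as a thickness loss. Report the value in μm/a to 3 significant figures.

r_corr = 6.52 μm/a

zinc: f(T) = -0.071·(T−10) [T>10 °C] = -0.5112
  sulphur-dioxide contribution → 1.745 μm/a
  chloride contribution → 4.777 μm/a
  ⇒ r_corr(zinc) = 6.522 μm/a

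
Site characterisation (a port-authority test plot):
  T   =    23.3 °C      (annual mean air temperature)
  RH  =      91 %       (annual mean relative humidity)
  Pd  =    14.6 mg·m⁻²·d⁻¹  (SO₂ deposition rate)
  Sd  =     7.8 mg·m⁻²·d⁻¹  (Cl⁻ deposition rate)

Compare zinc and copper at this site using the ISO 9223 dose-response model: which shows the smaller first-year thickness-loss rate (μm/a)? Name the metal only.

zinc

zinc: f(T) = -0.071·(T−10) [T>10 °C] = -0.9443
  SO₂ term: 0.0129·14.6^0.44·exp(0.046·91-0.9443) = 1.073
  Sd branch = 0.0175·Sd^0.57·e^(0.008·RH+0.085·T) = 0.8469 μm/a
  sum: 1.073 + 0.8469 → r_corr = 1.92 μm/a
copper: f(T) = -0.080·(T−10) [T>10 °C] = -1.0640
  Pd branch = 0.0053·Pd^0.26·e^(0.059·RH+f) = 0.7882 μm/a
  Sd branch = 0.01025·Sd^0.27·e^(0.036·RH+0.049·T) = 1.48 μm/a
  r_corr = 0.7882 + 1.48 = 2.268 μm/a
Ordering by μm/a: copper (2.27) > zinc (1.92)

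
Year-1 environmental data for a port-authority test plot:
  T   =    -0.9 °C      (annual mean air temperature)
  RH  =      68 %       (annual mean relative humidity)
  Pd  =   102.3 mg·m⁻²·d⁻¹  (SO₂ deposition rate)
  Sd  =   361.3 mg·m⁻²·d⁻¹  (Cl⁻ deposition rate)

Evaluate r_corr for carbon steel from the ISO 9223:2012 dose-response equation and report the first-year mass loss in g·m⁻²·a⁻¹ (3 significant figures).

carbon steel: temperature factor f = +0.150·(-10.9) = -1.6350
  Pd branch = 1.77·Pd^0.52·e^(0.02·RH+f) = 14.92 μm/a
  Sd branch = 0.102·Sd^0.62·e^(0.033·RH+0.04·T) = 35.76 μm/a
  sum: 14.92 + 35.76 → r_corr = 50.68 μm/a
Convert to mass loss: 50.68 μm/a × 7.85 g/cm³ = 397.8 g·m⁻²·a⁻¹

r_corr = 398 g·m⁻²·a⁻¹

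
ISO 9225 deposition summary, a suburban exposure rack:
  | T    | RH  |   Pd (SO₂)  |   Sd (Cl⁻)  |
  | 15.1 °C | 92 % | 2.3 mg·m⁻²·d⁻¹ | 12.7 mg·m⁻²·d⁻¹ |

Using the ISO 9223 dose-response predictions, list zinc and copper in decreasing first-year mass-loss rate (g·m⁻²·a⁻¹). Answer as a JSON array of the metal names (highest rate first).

["copper", "zinc"]

zinc: f(T) = -0.071·(T−10) [T>10 °C] = -0.3621
  Pd branch = 0.0129·Pd^0.44·e^(0.046·RH+f) = 0.8921 μm/a
  Sd branch = 0.0175·Sd^0.57·e^(0.008·RH+0.085·T) = 0.5614 μm/a
  r_corr = 0.8921 + 0.5614 = 1.454 μm/a
  mass loss = 1.454 μm/a × 7.14 g/cm³ = 10.38 g·m⁻²·a⁻¹
copper: T>10 °C ⇒ hinge -0.080·(15.1−10) = -0.4080
  Pd branch = 0.0053·Pd^0.26·e^(0.059·RH+f) = 0.9965 μm/a
  Sd branch = 0.01025·Sd^0.27·e^(0.036·RH+0.049·T) = 1.171 μm/a
  r_corr = 0.9965 + 1.171 = 2.167 μm/a
  mass loss = 2.167 μm/a × 8.96 g/cm³ = 19.42 g·m⁻²·a⁻¹
Ordering by g·m⁻²·a⁻¹: copper (19.4) > zinc (10.4)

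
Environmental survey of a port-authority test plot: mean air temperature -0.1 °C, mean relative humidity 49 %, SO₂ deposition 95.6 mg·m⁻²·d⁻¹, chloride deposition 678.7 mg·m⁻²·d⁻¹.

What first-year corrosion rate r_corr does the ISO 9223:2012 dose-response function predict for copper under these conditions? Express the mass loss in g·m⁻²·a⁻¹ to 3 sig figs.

r_corr = 3.89 g·m⁻²·a⁻¹

copper: temperature factor f = +0.126·(-10.1) = -1.2726
  sulphur-dioxide contribution → 0.08751 μm/a
  chloride contribution → 0.3461 μm/a
  ⇒ r_corr(copper) = 0.4336 μm/a
Convert to mass loss: 0.4336 μm/a × 8.96 g/cm³ = 3.885 g·m⁻²·a⁻¹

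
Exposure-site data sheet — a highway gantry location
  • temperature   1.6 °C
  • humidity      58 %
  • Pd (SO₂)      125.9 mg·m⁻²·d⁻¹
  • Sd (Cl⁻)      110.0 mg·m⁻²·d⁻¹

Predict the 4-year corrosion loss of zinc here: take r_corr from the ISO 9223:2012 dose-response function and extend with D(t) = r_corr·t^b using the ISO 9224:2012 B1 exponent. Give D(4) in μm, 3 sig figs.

D(4) = 4.94 μm

zinc: f(T) = +0.038·(T−10) [T≤10 °C] = -0.3192
  Pd branch = 0.0129·Pd^0.44·e^(0.046·RH+f) = 1.134 μm/a
  Cl⁻ term: 0.0175·110.0^0.57·exp(0.008·58+0.085·1.6) = 0.4647
  sum: 1.134 + 0.4647 → r_corr = 1.599 μm/a
ISO 9224: D(t) = r_corr · t^b with b = 0.813 (zinc, B1)
  D(4) = 1.599 × 4^0.813 = 1.599 × 3.087 = 4.935 μm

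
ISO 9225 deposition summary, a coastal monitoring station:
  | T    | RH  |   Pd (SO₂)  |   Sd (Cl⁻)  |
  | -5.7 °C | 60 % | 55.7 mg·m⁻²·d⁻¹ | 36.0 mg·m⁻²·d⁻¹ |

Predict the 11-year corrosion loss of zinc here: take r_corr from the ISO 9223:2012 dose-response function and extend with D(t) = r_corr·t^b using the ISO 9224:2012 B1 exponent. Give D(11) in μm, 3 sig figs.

zinc: T≤10 °C ⇒ hinge +0.038·(-5.7−10) = -0.5966
  Pd branch = 0.0129·Pd^0.44·e^(0.046·RH+f) = 0.6581 μm/a
  Cl⁻ term: 0.0175·36.0^0.57·exp(0.008·60+0.085·-5.7) = 0.1343
  sum: 0.6581 + 0.1343 → r_corr = 0.7925 μm/a
ISO 9224: D(t) = r_corr · t^b with b = 0.813 (zinc, B1)
  D(11) = 0.7925 × 11^0.813 = 0.7925 × 7.025 = 5.567 μm

D(11) = 5.57 μm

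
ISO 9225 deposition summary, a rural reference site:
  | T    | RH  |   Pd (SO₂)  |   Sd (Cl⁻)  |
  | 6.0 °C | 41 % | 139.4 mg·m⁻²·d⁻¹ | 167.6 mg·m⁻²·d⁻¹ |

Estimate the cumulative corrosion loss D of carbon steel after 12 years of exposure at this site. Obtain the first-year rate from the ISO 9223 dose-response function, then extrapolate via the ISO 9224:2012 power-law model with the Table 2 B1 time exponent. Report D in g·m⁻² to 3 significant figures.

D(12) = 1.17e+03 g·m⁻²

carbon steel: T≤10 °C ⇒ hinge +0.150·(6.0−10) = -0.6000
  Pd branch = 1.77·Pd^0.52·e^(0.02·RH+f) = 28.74 μm/a
  Sd branch = 0.102·Sd^0.62·e^(0.033·RH+0.04·T) = 12.01 μm/a
  sum: 28.74 + 12.01 → r_corr = 40.75 μm/a
Power-law: D(12) = r_corr · 12^0.523
  D(12) = 40.75 × 12^0.523 = 40.75 × 3.668 = 149.5 μm
  Mass loss = 149.5 μm × 7.85 g/cm³ = 1173 g·m⁻²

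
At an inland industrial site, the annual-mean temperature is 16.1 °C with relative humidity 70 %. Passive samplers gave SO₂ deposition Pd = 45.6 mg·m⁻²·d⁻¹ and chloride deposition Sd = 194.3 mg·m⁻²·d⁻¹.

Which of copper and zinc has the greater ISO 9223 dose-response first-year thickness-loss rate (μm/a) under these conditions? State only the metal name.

zinc

copper: f(T) = -0.080·(T−10) [T>10 °C] = -0.4880
  SO₂ term: 0.0053·45.6^0.26·exp(0.059·70-0.4880) = 0.5461
  Cl⁻ term: 0.01025·194.3^0.27·exp(0.036·70+0.049·16.1) = 1.163
  r_corr = 0.5461 + 1.163 = 1.709 μm/a
zinc: f(T) = -0.071·(T−10) [T>10 °C] = -0.4331
  SO₂ term: 0.0129·45.6^0.44·exp(0.046·70-0.4331) = 1.124
  Sd branch = 0.0175·Sd^0.57·e^(0.008·RH+0.085·T) = 2.427 μm/a
  sum: 1.124 + 2.427 → r_corr = 3.551 μm/a
Ordering by μm/a: zinc (3.55) > copper (1.71)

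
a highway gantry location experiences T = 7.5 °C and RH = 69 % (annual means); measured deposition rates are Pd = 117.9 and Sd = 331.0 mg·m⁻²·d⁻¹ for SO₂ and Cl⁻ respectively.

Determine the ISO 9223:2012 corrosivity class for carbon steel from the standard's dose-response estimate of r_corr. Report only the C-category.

carbon steel: T≤10 °C ⇒ hinge +0.150·(7.5−10) = -0.3750
  SO₂ term: 1.77·117.9^0.52·exp(0.02·69-0.3750) = 57.76
  Sd branch = 0.102·Sd^0.62·e^(0.033·RH+0.04·T) = 48.99 μm/a
  r_corr = 57.76 + 48.99 = 106.7 μm/a
107 μm/a falls in (80, 200] for carbon steel → category C5

C5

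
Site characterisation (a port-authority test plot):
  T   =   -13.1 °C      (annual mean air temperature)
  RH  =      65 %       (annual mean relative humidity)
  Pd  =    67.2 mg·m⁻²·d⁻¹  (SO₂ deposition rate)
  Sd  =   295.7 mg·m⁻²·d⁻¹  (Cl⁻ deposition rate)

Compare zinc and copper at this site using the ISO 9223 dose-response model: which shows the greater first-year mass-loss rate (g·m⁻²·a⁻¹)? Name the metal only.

zinc: f(T) = +0.038·(T−10) [T≤10 °C] = -0.8778
  SO₂ term: 0.0129·67.2^0.44·exp(0.046·65-0.8778) = 0.6791
  Cl⁻ term: 0.0175·295.7^0.57·exp(0.008·65+0.085·-13.1) = 0.2476
  r_corr = 0.6791 + 0.2476 = 0.9267 μm/a
  mass loss = 0.9267 μm/a × 7.14 g/cm³ = 6.616 g·m⁻²·a⁻¹
copper: f(T) = +0.126·(T−10) [T≤10 °C] = -2.9106
  Pd branch = 0.0053·Pd^0.26·e^(0.059·RH+f) = 0.03989 μm/a
  Sd branch = 0.01025·Sd^0.27·e^(0.036·RH+0.049·T) = 0.2602 μm/a
  sum: 0.03989 + 0.2602 → r_corr = 0.3001 μm/a
  mass loss = 0.3001 μm/a × 8.96 g/cm³ = 2.689 g·m⁻²·a⁻¹
Ordering by g·m⁻²·a⁻¹: zinc (6.62) > copper (2.69)

zinc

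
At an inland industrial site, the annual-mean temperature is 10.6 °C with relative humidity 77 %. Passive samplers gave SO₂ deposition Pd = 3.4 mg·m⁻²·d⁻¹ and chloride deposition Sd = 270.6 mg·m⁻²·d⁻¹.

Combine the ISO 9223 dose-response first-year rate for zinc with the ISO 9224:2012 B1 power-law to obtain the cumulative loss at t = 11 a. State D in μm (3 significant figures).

zinc: temperature factor f = -0.071·(0.6) = -0.0426
  SO₂ term: 0.0129·3.4^0.44·exp(0.046·77-0.0426) = 0.7315
  Sd branch = 0.0175·Sd^0.57·e^(0.008·RH+0.085·T) = 1.942 μm/a
  r_corr = 0.7315 + 1.942 = 2.674 μm/a
Power-law: D(11) = r_corr · 11^0.813
  D(11) = 2.674 × 11^0.813 = 2.674 × 7.025 = 18.78 μm

D(11) = 18.8 μm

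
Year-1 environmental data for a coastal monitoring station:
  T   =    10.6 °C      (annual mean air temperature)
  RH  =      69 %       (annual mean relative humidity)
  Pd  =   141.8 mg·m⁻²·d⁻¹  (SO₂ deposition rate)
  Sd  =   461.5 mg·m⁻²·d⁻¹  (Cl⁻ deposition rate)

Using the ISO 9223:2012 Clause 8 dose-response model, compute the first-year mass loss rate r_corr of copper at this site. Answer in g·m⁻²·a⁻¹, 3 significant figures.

r_corr = 19.3 g·m⁻²·a⁻¹

copper: f(T) = -0.080·(T−10) [T>10 °C] = -0.0480
  sulphur-dioxide contribution → 1.074 μm/a
  chloride contribution → 1.082 μm/a
  ⇒ r_corr(copper) = 2.156 μm/a
Convert to mass loss: 2.156 μm/a × 8.96 g/cm³ = 19.32 g·m⁻²·a⁻¹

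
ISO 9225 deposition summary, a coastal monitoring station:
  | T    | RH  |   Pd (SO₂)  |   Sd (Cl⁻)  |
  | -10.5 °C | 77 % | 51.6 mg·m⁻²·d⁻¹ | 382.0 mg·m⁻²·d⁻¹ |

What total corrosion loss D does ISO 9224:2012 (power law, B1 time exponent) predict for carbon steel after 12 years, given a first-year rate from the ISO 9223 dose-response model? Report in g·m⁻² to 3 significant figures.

D(12) = 1.06e+03 g·m⁻²

carbon steel: T≤10 °C ⇒ hinge +0.150·(-10.5−10) = -3.0750
  sulphur-dioxide contribution → 2.964 μm/a
  chloride contribution → 33.93 μm/a
  total first-year rate 36.9 μm/a
Power-law: D(12) = r_corr · 12^0.523
  D(12) = 36.9 × 12^0.523 = 36.9 × 3.668 = 135.3 μm
  Mass loss = 135.3 μm × 7.85 g/cm³ = 1062 g·m⁻²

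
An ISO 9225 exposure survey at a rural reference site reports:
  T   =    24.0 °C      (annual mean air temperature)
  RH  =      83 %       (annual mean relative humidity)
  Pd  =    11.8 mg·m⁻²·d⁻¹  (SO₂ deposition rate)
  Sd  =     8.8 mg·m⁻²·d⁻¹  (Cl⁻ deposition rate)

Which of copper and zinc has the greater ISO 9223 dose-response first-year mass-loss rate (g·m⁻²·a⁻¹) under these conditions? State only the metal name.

copper: temperature factor f = -0.080·(14.0) = -1.1200
  SO₂ term: 0.0053·11.8^0.26·exp(0.059·83-1.1200) = 0.4398
  Cl⁻ term: 0.01025·8.8^0.27·exp(0.036·83+0.049·24.0) = 1.186
  r_corr = 0.4398 + 1.186 = 1.626 μm/a
  mass loss = 1.626 μm/a × 8.96 g/cm³ = 14.57 g·m⁻²·a⁻¹
zinc: temperature factor f = -0.071·(14.0) = -0.9940
  SO₂ term: 0.0129·11.8^0.44·exp(0.046·83-0.9940) = 0.6437
  Cl⁻ term: 0.0175·8.8^0.57·exp(0.008·83+0.085·24.0) = 0.9031
  sum: 0.6437 + 0.9031 → r_corr = 1.547 μm/a
  mass loss = 1.547 μm/a × 7.14 g/cm³ = 11.04 g·m⁻²·a⁻¹
Ordering by g·m⁻²·a⁻¹: copper (14.6) > zinc (11)

copper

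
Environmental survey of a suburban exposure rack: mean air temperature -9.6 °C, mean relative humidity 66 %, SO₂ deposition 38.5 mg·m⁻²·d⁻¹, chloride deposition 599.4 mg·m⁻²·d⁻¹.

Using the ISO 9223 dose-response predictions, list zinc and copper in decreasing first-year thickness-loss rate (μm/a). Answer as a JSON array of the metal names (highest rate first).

zinc: temperature factor f = +0.038·(-19.6) = -0.7448
  sulphur-dioxide contribution → 0.6357 μm/a
  chloride contribution → 0.5026 μm/a
  ⇒ r_corr(zinc) = 1.138 μm/a
copper: temperature factor f = +0.126·(-19.6) = -2.4696
  sulphur-dioxide contribution → 0.0569 μm/a
  chloride contribution → 0.3875 μm/a
  ⇒ r_corr(copper) = 0.4444 μm/a
Ordering by μm/a: zinc (1.14) > copper (0.444)

["zinc", "copper"]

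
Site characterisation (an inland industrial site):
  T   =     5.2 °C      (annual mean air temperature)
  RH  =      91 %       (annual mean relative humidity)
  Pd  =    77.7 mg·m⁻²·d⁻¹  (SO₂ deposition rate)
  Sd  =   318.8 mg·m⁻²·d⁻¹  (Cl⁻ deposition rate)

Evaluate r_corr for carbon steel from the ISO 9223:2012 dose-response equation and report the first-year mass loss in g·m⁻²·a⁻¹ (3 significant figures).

carbon steel: temperature factor f = +0.150·(-4.8) = -0.7200
  sulphur-dioxide contribution → 51.13 μm/a
  chloride contribution → 90.22 μm/a
  ⇒ r_corr(carbon steel) = 141.4 μm/a
Convert to mass loss: 141.4 μm/a × 7.85 g/cm³ = 1110 g·m⁻²·a⁻¹

r_corr = 1.11e+03 g·m⁻²·a⁻¹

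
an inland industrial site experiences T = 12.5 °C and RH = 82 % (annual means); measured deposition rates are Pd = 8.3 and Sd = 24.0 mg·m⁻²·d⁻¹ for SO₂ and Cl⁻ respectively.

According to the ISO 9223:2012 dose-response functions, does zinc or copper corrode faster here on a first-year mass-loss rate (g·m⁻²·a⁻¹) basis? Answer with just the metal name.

copper

zinc: temperature factor f = -0.071·(2.5) = -0.1775
  sulphur-dioxide contribution → 1.191 μm/a
  chloride contribution → 0.5972 μm/a
  ⇒ r_corr(zinc) = 1.789 μm/a
  mass loss = 1.789 μm/a × 7.14 g/cm³ = 12.77 g·m⁻²·a⁻¹
copper: f(T) = -0.080·(T−10) [T>10 °C] = -0.2000
  sulphur-dioxide contribution → 0.9495 μm/a
  chloride contribution → 0.8539 μm/a
  total first-year rate 1.803 μm/a
  mass loss = 1.803 μm/a × 8.96 g/cm³ = 16.16 g·m⁻²·a⁻¹
Ordering by g·m⁻²·a⁻¹: copper (16.2) > zinc (12.8)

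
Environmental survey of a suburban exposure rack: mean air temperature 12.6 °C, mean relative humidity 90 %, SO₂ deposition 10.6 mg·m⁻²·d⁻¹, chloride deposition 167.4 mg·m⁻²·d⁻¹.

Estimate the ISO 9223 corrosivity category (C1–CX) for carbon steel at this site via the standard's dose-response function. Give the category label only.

C5

carbon steel: T>10 °C ⇒ hinge -0.054·(12.6−10) = -0.1404
  sulphur-dioxide contribution → 31.76 μm/a
  chloride contribution → 78.72 μm/a
  ⇒ r_corr(carbon steel) = 110.5 μm/a
Category bounds: 80…200 μm/a bracket r_corr ⇒ C5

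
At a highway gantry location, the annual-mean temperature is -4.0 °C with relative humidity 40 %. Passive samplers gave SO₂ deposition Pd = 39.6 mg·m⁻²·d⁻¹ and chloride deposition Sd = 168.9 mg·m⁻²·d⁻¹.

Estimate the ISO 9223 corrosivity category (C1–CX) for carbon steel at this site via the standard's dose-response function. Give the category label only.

C2

carbon steel: f(T) = +0.150·(T−10) [T≤10 °C] = -2.1000
  SO₂ term: 1.77·39.6^0.52·exp(0.02·40-2.1000) = 3.267
  Cl⁻ term: 0.102·168.9^0.62·exp(0.033·40+0.04·-4.0) = 7.826
  sum: 3.267 + 7.826 → r_corr = 11.09 μm/a
Category bounds: 1.3…25 μm/a bracket r_corr ⇒ C2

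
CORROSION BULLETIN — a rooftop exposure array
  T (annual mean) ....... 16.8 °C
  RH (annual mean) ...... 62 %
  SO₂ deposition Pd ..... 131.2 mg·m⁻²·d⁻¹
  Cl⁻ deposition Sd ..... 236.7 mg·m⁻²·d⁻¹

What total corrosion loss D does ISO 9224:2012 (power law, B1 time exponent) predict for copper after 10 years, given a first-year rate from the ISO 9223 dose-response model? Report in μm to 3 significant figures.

copper: f(T) = -0.080·(T−10) [T>10 °C] = -0.5440
  SO₂ term: 0.0053·131.2^0.26·exp(0.059·62-0.5440) = 0.424
  Sd branch = 0.01025·Sd^0.27·e^(0.036·RH+0.049·T) = 0.9519 μm/a
  sum: 0.424 + 0.9519 → r_corr = 1.376 μm/a
Power-law: D(10) = r_corr · 10^0.667
  D(10) = 1.376 × 10^0.667 = 1.376 × 4.645 = 6.391 μm

D(10) = 6.39 μm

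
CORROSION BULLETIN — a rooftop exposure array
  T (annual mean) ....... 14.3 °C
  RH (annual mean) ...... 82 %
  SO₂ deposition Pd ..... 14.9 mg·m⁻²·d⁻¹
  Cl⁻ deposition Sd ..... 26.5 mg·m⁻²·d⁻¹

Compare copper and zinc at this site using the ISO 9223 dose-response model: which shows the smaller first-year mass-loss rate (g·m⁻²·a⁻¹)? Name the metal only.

copper: T>10 °C ⇒ hinge -0.080·(14.3−10) = -0.3440
  SO₂ term: 0.0053·14.9^0.26·exp(0.059·82-0.3440) = 0.9572
  Cl⁻ term: 0.01025·26.5^0.27·exp(0.036·82+0.049·14.3) = 0.958
  sum: 0.9572 + 0.958 → r_corr = 1.915 μm/a
  mass loss = 1.915 μm/a × 8.96 g/cm³ = 17.16 g·m⁻²·a⁻¹
zinc: f(T) = -0.071·(T−10) [T>10 °C] = -0.3053
  SO₂ term: 0.0129·14.9^0.44·exp(0.046·82-0.3053) = 1.356
  Cl⁻ term: 0.0175·26.5^0.57·exp(0.008·82+0.085·14.3) = 0.7363
  sum: 1.356 + 0.7363 → r_corr = 2.093 μm/a
  mass loss = 2.093 μm/a × 7.14 g/cm³ = 14.94 g·m⁻²·a⁻¹
Ordering by g·m⁻²·a⁻¹: copper (17.2) > zinc (14.9)

zinc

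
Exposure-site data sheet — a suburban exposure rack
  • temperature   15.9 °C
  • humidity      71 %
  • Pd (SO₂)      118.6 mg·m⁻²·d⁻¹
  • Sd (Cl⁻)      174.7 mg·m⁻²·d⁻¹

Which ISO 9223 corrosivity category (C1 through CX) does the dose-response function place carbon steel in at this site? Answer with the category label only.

C5

carbon steel: f(T) = -0.054·(T−10) [T>10 °C] = -0.3186
  SO₂ term: 1.77·118.6^0.52·exp(0.02·71-0.3186) = 63.8
  Sd branch = 0.102·Sd^0.62·e^(0.033·RH+0.04·T) = 49.27 μm/a
  sum: 63.8 + 49.27 → r_corr = 113.1 μm/a
ISO 9223 Table 2 (carbon steel): 80 < 113 ≤ 200 μm/a ⇒ C5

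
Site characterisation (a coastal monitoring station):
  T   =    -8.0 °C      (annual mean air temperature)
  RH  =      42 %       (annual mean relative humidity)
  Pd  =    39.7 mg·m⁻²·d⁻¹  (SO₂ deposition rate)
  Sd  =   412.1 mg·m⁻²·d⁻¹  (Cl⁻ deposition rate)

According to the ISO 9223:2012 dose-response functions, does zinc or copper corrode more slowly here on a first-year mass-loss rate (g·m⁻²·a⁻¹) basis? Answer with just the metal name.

copper

zinc: T≤10 °C ⇒ hinge +0.038·(-8.0−10) = -0.6840
  sulphur-dioxide contribution → 0.227 μm/a
  chloride contribution → 0.3839 μm/a
  ⇒ r_corr(zinc) = 0.6109 μm/a
  mass loss = 0.6109 μm/a × 7.14 g/cm³ = 4.362 g·m⁻²·a⁻¹
copper: T≤10 °C ⇒ hinge +0.126·(-8.0−10) = -2.2680
  sulphur-dioxide contribution → 0.01703 μm/a
  chloride contribution → 0.1597 μm/a
  ⇒ r_corr(copper) = 0.1767 μm/a
  mass loss = 0.1767 μm/a × 8.96 g/cm³ = 1.583 g·m⁻²·a⁻¹
Ordering by g·m⁻²·a⁻¹: zinc (4.36) > copper (1.58)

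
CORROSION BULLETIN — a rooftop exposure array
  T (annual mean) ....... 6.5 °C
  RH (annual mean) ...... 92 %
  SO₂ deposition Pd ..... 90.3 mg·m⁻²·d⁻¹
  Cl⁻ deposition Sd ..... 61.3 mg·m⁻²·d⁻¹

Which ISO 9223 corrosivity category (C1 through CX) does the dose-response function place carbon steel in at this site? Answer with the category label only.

C5

carbon steel: temperature factor f = +0.150·(-3.5) = -0.5250
  SO₂ term: 1.77·90.3^0.52·exp(0.02·92-0.5250) = 68.55
  Cl⁻ term: 0.102·61.3^0.62·exp(0.033·92+0.04·6.5) = 35.34
  sum: 68.55 + 35.34 → r_corr = 103.9 μm/a
Category bounds: 80…200 μm/a bracket r_corr ⇒ C5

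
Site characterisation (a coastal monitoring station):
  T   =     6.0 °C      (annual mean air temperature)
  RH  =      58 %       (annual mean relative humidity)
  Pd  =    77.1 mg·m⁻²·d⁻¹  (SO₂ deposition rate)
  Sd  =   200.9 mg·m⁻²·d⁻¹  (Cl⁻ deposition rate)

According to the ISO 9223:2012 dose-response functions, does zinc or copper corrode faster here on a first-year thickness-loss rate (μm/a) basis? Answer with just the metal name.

zinc

zinc: T≤10 °C ⇒ hinge +0.038·(6.0−10) = -0.1520
  Pd branch = 0.0129·Pd^0.44·e^(0.046·RH+f) = 1.08 μm/a
  Sd branch = 0.0175·Sd^0.57·e^(0.008·RH+0.085·T) = 0.9522 μm/a
  r_corr = 1.08 + 0.9522 = 2.033 μm/a
copper: temperature factor f = +0.126·(-4.0) = -0.5040
  Pd branch = 0.0053·Pd^0.26·e^(0.059·RH+f) = 0.3035 μm/a
  Sd branch = 0.01025·Sd^0.27·e^(0.036·RH+0.049·T) = 0.4645 μm/a
  r_corr = 0.3035 + 0.4645 = 0.7681 μm/a
Ordering by μm/a: zinc (2.03) > copper (0.768)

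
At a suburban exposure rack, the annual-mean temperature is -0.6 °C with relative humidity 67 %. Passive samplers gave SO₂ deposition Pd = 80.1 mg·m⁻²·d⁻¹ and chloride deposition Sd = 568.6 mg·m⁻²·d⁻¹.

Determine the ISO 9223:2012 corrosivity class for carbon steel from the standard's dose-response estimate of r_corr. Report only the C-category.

carbon steel: f(T) = +0.150·(T−10) [T≤10 °C] = -1.5900
  Pd branch = 1.77·Pd^0.52·e^(0.02·RH+f) = 13.47 μm/a
  Sd branch = 0.102·Sd^0.62·e^(0.033·RH+0.04·T) = 46.39 μm/a
  sum: 13.47 + 46.39 → r_corr = 59.85 μm/a
ISO 9223 Table 2 (carbon steel): 50 < 59.9 ≤ 80 μm/a ⇒ C4

C4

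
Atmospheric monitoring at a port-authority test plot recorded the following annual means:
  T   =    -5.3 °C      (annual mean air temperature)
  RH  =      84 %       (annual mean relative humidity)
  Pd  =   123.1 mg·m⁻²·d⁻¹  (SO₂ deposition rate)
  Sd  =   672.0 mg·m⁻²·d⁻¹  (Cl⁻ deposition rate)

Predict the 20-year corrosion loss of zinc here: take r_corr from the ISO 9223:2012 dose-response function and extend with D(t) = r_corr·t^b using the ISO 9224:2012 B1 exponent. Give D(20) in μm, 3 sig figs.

D(20) = 42.8 μm

zinc: T≤10 °C ⇒ hinge +0.038·(-5.3−10) = -0.5814
  SO₂ term: 0.0129·123.1^0.44·exp(0.046·84-0.5814) = 2.857
  Cl⁻ term: 0.0175·672.0^0.57·exp(0.008·84+0.085·-5.3) = 0.893
  sum: 2.857 + 0.893 → r_corr = 3.75 μm/a
Long-term exponent b (ISO 9224 Table 2, B1) = 0.813
  D(20) = 3.75 × 20^0.813 = 3.75 × 11.42 = 42.83 μm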